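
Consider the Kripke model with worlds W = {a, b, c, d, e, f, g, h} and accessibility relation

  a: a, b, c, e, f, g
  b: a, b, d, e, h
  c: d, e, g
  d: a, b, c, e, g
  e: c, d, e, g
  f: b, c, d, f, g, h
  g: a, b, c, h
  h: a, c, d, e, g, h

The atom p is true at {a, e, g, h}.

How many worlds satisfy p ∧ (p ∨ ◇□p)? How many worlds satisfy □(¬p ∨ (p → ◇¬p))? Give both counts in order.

4 and 8

For p ∧ (p ∨ ◇□p):
a: p is T, p ∨ ◇□p is T. ✓
b: p is F, p ∨ ◇□p is F. ✗
c: p is F, p ∨ ◇□p is F. ✗
d: p is F, p ∨ ◇□p is F. ✗
e: p is T, p ∨ ◇□p is T. ✓
f: p is F, p ∨ ◇□p is F. ✗
g: p is T, p ∨ ◇□p is T. ✓
h: p is T, p ∨ ◇□p is T. ✓
— 4 worlds.
For □(¬p ∨ (p → ◇¬p)):
a: successors {a, b, c, e, f, g}; ¬p ∨ (p → ◇¬p) there: a:T, b:T, c:T, e:T, f:T, g:T. ✓
b: successors {a, b, d, e, h}; ¬p ∨ (p → ◇¬p) there: a:T, b:T, d:T, e:T, h:T. ✓
c: successors {d, e, g}; ¬p ∨ (p → ◇¬p) there: d:T, e:T, g:T. ✓
d: successors {a, b, c, e, g}; ¬p ∨ (p → ◇¬p) there: a:T, b:T, c:T, e:T, g:T. ✓
e: successors {c, d, e, g}; ¬p ∨ (p → ◇¬p) there: c:T, d:T, e:T, g:T. ✓
f: successors {b, c, d, f, g, h}; ¬p ∨ (p → ◇¬p) there: b:T, c:T, d:T, f:T, g:T, h:T. ✓
g: successors {a, b, c, h}; ¬p ∨ (p → ◇¬p) there: a:T, b:T, c:T, h:T. ✓
h: successors {a, c, d, e, g, h}; ¬p ∨ (p → ◇¬p) there: a:T, c:T, d:T, e:T, g:T, h:T. ✓
— 8 worlds.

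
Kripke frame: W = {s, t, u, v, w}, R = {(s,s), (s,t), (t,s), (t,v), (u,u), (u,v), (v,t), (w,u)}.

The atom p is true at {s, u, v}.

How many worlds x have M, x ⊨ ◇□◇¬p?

s: successors {s, t}; □◇¬p there: s:F, t:T. ✓
t: successors {s, v}; □◇¬p there: s:F, v:F. ✗
u: successors {u, v}; □◇¬p there: u:F, v:F. ✗
v: successors {t}; □◇¬p there: t:T. ✓
w: successors {u}; □◇¬p there: u:F. ✗
Satisfying worlds: {s, v}.

2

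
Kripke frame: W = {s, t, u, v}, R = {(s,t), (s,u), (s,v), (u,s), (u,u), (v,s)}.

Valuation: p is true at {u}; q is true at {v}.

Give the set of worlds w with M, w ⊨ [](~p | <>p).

s: successors {t, u, v}; ~p | <>p there: t:T, u:T, v:T. ✓
t: no successors, so [](~p | <>p) holds vacuously. ✓
u: successors {s, u}; ~p | <>p there: s:T, u:T. ✓
v: successors {s}; ~p | <>p there: s:T. ✓

{s, t, u, v}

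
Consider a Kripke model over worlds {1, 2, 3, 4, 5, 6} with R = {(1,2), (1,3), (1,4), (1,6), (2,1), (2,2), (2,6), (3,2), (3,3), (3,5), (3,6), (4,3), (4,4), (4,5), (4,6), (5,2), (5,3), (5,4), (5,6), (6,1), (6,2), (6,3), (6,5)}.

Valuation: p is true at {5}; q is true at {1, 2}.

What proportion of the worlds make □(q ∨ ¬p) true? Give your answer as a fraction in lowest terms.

1: successors {2, 3, 4, 6}; q ∨ ¬p there: 2:T, 3:T, 4:T, 6:T. ✓
2: successors {1, 2, 6}; q ∨ ¬p there: 1:T, 2:T, 6:T. ✓
3: successors {2, 3, 5, 6}; q ∨ ¬p there: 2:T, 3:T, 5:F, 6:T. ✗
4: successors {3, 4, 5, 6}; q ∨ ¬p there: 3:T, 4:T, 5:F, 6:T. ✗
5: successors {2, 3, 4, 6}; q ∨ ¬p there: 2:T, 3:T, 4:T, 6:T. ✓
6: successors {1, 2, 3, 5}; q ∨ ¬p there: 1:T, 2:T, 3:T, 5:F. ✗
That's 3 of 6 worlds, so 3/6 = 1/2.

1/2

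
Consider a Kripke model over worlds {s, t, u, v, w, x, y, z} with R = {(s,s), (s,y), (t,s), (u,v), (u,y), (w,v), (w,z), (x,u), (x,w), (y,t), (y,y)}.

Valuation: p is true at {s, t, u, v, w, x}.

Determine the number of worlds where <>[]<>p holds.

5

s: successors {s, y}; []<>p there: s:T, y:T. ✓
t: successors {s}; []<>p there: s:T. ✓
u: successors {v, y}; []<>p there: v:T, y:T. ✓
v: no successors, so <>[]<>p fails. ✗
w: successors {v, z}; []<>p there: v:T, z:T. ✓
x: successors {u, w}; []<>p there: u:F, w:F. ✗
y: successors {t, y}; []<>p there: t:T, y:T. ✓
z: no successors, so <>[]<>p fails. ✗
Satisfying worlds: {s, t, u, w, y}.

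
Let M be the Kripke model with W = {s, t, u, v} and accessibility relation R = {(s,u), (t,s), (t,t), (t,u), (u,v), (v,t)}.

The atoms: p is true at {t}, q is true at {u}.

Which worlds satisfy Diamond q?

{s, t}

s: successors {u}; q there: u:T. ✓
t: successors {s, t, u}; q there: s:F, t:F, u:T. ✓
u: successors {v}; q there: v:F. ✗
v: successors {t}; q there: t:F. ✗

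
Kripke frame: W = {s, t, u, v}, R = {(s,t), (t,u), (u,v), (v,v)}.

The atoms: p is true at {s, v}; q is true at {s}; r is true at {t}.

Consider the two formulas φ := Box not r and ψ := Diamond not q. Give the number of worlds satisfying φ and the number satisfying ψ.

3 and 4

For Box not r:
s: successors {t}; not r there: t:F. ✗
t: successors {u}; not r there: u:T. ✓
u: successors {v}; not r there: v:T. ✓
v: successors {v}; not r there: v:T. ✓
— 3 worlds.
For Diamond not q:
s: successors {t}; not q there: t:T. ✓
t: successors {u}; not q there: u:T. ✓
u: successors {v}; not q there: v:T. ✓
v: successors {v}; not q there: v:T. ✓
— 4 worlds.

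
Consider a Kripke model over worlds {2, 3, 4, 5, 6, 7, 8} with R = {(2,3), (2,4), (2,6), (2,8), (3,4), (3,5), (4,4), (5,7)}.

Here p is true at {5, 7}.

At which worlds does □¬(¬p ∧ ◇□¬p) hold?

{5, 6, 7, 8}

2: successors {3, 4, 6, 8}; ¬(¬p ∧ ◇□¬p) there: 3:F, 4:F, 6:T, 8:T. ✗
3: successors {4, 5}; ¬(¬p ∧ ◇□¬p) there: 4:F, 5:T. ✗
4: successors {4}; ¬(¬p ∧ ◇□¬p) there: 4:F. ✗
5: successors {7}; ¬(¬p ∧ ◇□¬p) there: 7:T. ✓
6: no successors, so □¬(¬p ∧ ◇□¬p) holds vacuously. ✓
7: no successors, so □¬(¬p ∧ ◇□¬p) holds vacuously. ✓
8: no successors, so □¬(¬p ∧ ◇□¬p) holds vacuously. ✓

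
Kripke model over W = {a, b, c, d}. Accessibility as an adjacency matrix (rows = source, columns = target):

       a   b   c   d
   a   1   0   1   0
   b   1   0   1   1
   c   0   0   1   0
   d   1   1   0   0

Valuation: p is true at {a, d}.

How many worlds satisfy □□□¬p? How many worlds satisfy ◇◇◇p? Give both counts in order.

For □□□¬p:
a: successors {a, c}; □□¬p there: a:F, c:T. ✗
b: successors {a, c, d}; □□¬p there: a:F, c:T, d:F. ✗
c: successors {c}; □□¬p there: c:T. ✓
d: successors {a, b}; □□¬p there: a:F, b:F. ✗
— 1 world.
For ◇◇◇p:
a: successors {a, c}; ◇◇p there: a:T, c:F. ✓
b: successors {a, c, d}; ◇◇p there: a:T, c:F, d:T. ✓
c: successors {c}; ◇◇p there: c:F. ✗
d: successors {a, b}; ◇◇p there: a:T, b:T. ✓
— 3 worlds.

1 and 3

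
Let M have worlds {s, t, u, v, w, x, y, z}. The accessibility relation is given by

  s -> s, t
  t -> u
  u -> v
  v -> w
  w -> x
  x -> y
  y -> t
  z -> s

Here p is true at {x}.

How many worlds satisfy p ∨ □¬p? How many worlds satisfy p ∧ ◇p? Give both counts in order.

For p ∨ □¬p:
s: p is F, □¬p is T. ✓
t: p is F, □¬p is T. ✓
u: p is F, □¬p is T. ✓
v: p is F, □¬p is T. ✓
w: p is F, □¬p is F. ✗
x: p is T, □¬p is T. ✓
y: p is F, □¬p is T. ✓
z: p is F, □¬p is T. ✓
— 7 worlds.
For p ∧ ◇p:
s: p is F, ◇p is F. ✗
t: p is F, ◇p is F. ✗
u: p is F, ◇p is F. ✗
v: p is F, ◇p is F. ✗
w: p is F, ◇p is T. ✗
x: p is T, ◇p is F. ✗
y: p is F, ◇p is F. ✗
z: p is F, ◇p is F. ✗
— 0 worlds.

7 and 0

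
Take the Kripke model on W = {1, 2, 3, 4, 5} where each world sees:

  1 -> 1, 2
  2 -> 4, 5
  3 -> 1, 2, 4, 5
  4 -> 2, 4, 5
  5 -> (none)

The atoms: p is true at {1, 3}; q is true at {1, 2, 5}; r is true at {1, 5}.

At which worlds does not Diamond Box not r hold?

1: Diamond Box not r is F. ✓
2: Diamond Box not r is T. ✗
3: Diamond Box not r is T. ✗
4: Diamond Box not r is T. ✗
5: Diamond Box not r is F. ✓

{1, 5}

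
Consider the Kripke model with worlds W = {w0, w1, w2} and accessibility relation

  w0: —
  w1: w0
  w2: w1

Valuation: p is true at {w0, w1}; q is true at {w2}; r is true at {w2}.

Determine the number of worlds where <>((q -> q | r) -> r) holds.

0

w0: no successors, so <>((q -> q | r) -> r) fails. ✗
w1: successors {w0}; (q -> q | r) -> r there: w0:F. ✗
w2: successors {w1}; (q -> q | r) -> r there: w1:F. ✗
Satisfying worlds: ∅.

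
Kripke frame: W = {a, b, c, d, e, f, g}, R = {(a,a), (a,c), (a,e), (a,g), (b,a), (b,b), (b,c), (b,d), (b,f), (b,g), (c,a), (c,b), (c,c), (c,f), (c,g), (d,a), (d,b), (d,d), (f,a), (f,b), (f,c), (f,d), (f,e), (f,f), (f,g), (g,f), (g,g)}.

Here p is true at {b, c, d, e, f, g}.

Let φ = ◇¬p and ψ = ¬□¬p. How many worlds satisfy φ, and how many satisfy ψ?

For ◇¬p:
a: successors {a, c, e, g}; ¬p there: a:T, c:F, e:F, g:F. ✓
b: successors {a, b, c, d, f, g}; ¬p there: a:T, b:F, c:F, d:F, f:F, g:F. ✓
c: successors {a, b, c, f, g}; ¬p there: a:T, b:F, c:F, f:F, g:F. ✓
d: successors {a, b, d}; ¬p there: a:T, b:F, d:F. ✓
e: no successors, so ◇¬p fails. ✗
f: successors {a, b, c, d, e, f, g}; ¬p there: a:T, b:F, c:F, d:F, e:F, f:F, g:F. ✓
g: successors {f, g}; ¬p there: f:F, g:F. ✗
— 5 worlds.
For ¬□¬p:
a: □¬p is F. ✓
b: □¬p is F. ✓
c: □¬p is F. ✓
d: □¬p is F. ✓
e: □¬p is T. ✗
f: □¬p is F. ✓
g: □¬p is F. ✓
— 6 worlds.

5 and 6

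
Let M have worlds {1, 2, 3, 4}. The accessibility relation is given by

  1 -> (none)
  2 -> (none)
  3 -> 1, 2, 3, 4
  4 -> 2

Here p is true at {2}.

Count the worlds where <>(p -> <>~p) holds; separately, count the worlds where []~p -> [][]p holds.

1 and 4

For <>(p -> <>~p):
1: no successors, so <>(p -> <>~p) fails. ✗
2: no successors, so <>(p -> <>~p) fails. ✗
3: successors {1, 2, 3, 4}; p -> <>~p there: 1:T, 2:F, 3:T, 4:T. ✓
4: successors {2}; p -> <>~p there: 2:F. ✗
— 1 world.
For []~p -> [][]p:
1: []~p is T, [][]p is T. ✓
2: []~p is T, [][]p is T. ✓
3: []~p is F, [][]p is F. ✓
4: []~p is F, [][]p is T. ✓
— 4 worlds.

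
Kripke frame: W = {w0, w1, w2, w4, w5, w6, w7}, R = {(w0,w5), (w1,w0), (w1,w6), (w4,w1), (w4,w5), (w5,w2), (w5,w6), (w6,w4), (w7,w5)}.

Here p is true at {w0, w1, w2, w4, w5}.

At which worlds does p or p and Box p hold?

{w0, w1, w2, w4, w5}

w0: p is T, p and Box p is T. ✓
w1: p is T, p and Box p is F. ✓
w2: p is T, p and Box p is T. ✓
w4: p is T, p and Box p is T. ✓
w5: p is T, p and Box p is F. ✓
w6: p is F, p and Box p is F. ✗
w7: p is F, p and Box p is F. ✗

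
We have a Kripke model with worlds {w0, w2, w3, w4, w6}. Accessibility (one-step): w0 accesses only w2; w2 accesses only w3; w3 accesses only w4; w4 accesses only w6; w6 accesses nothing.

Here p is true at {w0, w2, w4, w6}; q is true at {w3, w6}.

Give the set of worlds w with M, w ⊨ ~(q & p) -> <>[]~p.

{w0, w4, w6}

w0: ~(q & p) is T, <>[]~p is T. ✓
w2: ~(q & p) is T, <>[]~p is F. ✗
w3: ~(q & p) is T, <>[]~p is F. ✗
w4: ~(q & p) is T, <>[]~p is T. ✓
w6: ~(q & p) is F, <>[]~p is F. ✓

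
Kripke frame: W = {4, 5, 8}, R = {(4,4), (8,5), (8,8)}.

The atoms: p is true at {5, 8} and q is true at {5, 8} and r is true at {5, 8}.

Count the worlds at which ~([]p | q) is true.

1

4: []p | q is F. ✓
5: []p | q is T. ✗
8: []p | q is T. ✗
Satisfying worlds: {4}.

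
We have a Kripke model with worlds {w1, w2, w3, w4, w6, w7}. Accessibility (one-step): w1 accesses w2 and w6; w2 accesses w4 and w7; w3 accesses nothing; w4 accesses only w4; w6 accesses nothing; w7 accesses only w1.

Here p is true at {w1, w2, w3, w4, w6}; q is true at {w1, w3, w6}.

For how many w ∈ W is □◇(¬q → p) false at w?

w1: successors {w2, w6}; ◇(¬q → p) there: w2:T, w6:F. ✗
w2: successors {w4, w7}; ◇(¬q → p) there: w4:T, w7:T. ✓
w3: no successors, so □◇(¬q → p) holds vacuously. ✓
w4: successors {w4}; ◇(¬q → p) there: w4:T. ✓
w6: no successors, so □◇(¬q → p) holds vacuously. ✓
w7: successors {w1}; ◇(¬q → p) there: w1:T. ✓
Satisfying worlds: {w2, w3, w4, w6, w7}.
So □◇(¬q → p) fails at the other 1 world.

1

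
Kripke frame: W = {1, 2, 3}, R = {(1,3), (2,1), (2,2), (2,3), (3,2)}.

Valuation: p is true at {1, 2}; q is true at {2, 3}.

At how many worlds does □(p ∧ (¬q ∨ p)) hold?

1

1: successors {3}; p ∧ (¬q ∨ p) there: 3:F. ✗
2: successors {1, 2, 3}; p ∧ (¬q ∨ p) there: 1:T, 2:T, 3:F. ✗
3: successors {2}; p ∧ (¬q ∨ p) there: 2:T. ✓
Satisfying worlds: {3}.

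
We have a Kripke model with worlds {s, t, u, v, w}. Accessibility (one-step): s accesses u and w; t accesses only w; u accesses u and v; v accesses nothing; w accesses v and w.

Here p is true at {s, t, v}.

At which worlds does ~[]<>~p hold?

{u, w}

s: []<>~p is T. ✗
t: []<>~p is T. ✗
u: []<>~p is F. ✓
v: []<>~p is T. ✗
w: []<>~p is F. ✓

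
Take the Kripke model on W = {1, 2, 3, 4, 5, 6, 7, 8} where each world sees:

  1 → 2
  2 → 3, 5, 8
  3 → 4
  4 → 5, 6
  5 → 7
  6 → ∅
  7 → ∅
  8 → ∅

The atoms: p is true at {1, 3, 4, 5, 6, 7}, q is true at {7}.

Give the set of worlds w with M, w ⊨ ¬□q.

1: □q is F. ✓
2: □q is F. ✓
3: □q is F. ✓
4: □q is F. ✓
5: □q is T. ✗
6: □q is T. ✗
7: □q is T. ✗
8: □q is T. ✗

{1, 2, 3, 4}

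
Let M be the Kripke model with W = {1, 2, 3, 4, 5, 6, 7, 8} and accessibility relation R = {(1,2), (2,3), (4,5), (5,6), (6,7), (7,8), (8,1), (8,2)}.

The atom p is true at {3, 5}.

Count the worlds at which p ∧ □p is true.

1: p is F, □p is F. ✗
2: p is F, □p is T. ✗
3: p is T, □p is T. ✓
4: p is F, □p is T. ✗
5: p is T, □p is F. ✗
6: p is F, □p is F. ✗
7: p is F, □p is F. ✗
8: p is F, □p is F. ✗
Satisfying worlds: {3}.

1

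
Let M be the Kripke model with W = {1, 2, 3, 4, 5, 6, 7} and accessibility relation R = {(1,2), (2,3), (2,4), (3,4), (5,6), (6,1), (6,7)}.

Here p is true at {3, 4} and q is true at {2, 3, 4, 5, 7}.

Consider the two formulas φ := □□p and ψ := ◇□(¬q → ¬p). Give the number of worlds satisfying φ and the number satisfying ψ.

5 and 5

For □□p:
1: successors {2}; □p there: 2:T. ✓
2: successors {3, 4}; □p there: 3:T, 4:T. ✓
3: successors {4}; □p there: 4:T. ✓
4: no successors, so □□p holds vacuously. ✓
5: successors {6}; □p there: 6:F. ✗
6: successors {1, 7}; □p there: 1:F, 7:T. ✗
7: no successors, so □□p holds vacuously. ✓
— 5 worlds.
For ◇□(¬q → ¬p):
1: successors {2}; □(¬q → ¬p) there: 2:T. ✓
2: successors {3, 4}; □(¬q → ¬p) there: 3:T, 4:T. ✓
3: successors {4}; □(¬q → ¬p) there: 4:T. ✓
4: no successors, so ◇□(¬q → ¬p) fails. ✗
5: successors {6}; □(¬q → ¬p) there: 6:T. ✓
6: successors {1, 7}; □(¬q → ¬p) there: 1:T, 7:T. ✓
7: no successors, so ◇□(¬q → ¬p) fails. ✗
— 5 worlds.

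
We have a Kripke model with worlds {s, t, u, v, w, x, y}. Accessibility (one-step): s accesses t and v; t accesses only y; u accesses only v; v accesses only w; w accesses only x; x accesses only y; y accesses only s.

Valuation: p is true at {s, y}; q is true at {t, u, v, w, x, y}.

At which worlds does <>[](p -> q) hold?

{s, u, v, w, y}

s: successors {t, v}; [](p -> q) there: t:T, v:T. ✓
t: successors {y}; [](p -> q) there: y:F. ✗
u: successors {v}; [](p -> q) there: v:T. ✓
v: successors {w}; [](p -> q) there: w:T. ✓
w: successors {x}; [](p -> q) there: x:T. ✓
x: successors {y}; [](p -> q) there: y:F. ✗
y: successors {s}; [](p -> q) there: s:T. ✓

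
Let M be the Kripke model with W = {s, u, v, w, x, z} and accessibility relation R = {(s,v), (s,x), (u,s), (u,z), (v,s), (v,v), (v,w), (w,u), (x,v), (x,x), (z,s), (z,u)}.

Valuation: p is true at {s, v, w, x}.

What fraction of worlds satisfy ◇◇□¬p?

s: successors {v, x}; ◇□¬p there: v:T, x:F. ✓
u: successors {s, z}; ◇□¬p there: s:F, z:F. ✗
v: successors {s, v, w}; ◇□¬p there: s:F, v:T, w:F. ✓
w: successors {u}; ◇□¬p there: u:F. ✗
x: successors {v, x}; ◇□¬p there: v:T, x:F. ✓
z: successors {s, u}; ◇□¬p there: s:F, u:F. ✗
That's 3 of 6 worlds, so 3/6 = 1/2.

1/2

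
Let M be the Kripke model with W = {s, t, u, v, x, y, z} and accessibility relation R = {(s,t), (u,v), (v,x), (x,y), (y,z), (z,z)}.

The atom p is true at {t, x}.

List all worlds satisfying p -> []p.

s: p is F, []p is T. ✓
t: p is T, []p is T. ✓
u: p is F, []p is F. ✓
v: p is F, []p is T. ✓
x: p is T, []p is F. ✗
y: p is F, []p is F. ✓
z: p is F, []p is F. ✓

{s, t, u, v, y, z}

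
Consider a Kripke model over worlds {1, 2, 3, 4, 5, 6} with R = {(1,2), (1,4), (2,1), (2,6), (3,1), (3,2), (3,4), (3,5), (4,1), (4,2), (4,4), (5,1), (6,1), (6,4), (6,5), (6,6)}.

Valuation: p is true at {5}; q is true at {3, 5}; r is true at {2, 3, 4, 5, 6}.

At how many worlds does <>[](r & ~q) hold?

1: successors {2, 4}; [](r & ~q) there: 2:F, 4:F. ✗
2: successors {1, 6}; [](r & ~q) there: 1:T, 6:F. ✓
3: successors {1, 2, 4, 5}; [](r & ~q) there: 1:T, 2:F, 4:F, 5:F. ✓
4: successors {1, 2, 4}; [](r & ~q) there: 1:T, 2:F, 4:F. ✓
5: successors {1}; [](r & ~q) there: 1:T. ✓
6: successors {1, 4, 5, 6}; [](r & ~q) there: 1:T, 4:F, 5:F, 6:F. ✓
Satisfying worlds: {2, 3, 4, 5, 6}.

5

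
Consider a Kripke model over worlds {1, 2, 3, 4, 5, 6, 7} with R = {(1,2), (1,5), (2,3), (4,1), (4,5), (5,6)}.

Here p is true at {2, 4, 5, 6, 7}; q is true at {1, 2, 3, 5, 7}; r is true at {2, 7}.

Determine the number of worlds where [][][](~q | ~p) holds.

7

1: successors {2, 5}; [][](~q | ~p) there: 2:T, 5:T. ✓
2: successors {3}; [][](~q | ~p) there: 3:T. ✓
3: no successors, so [][][](~q | ~p) holds vacuously. ✓
4: successors {1, 5}; [][](~q | ~p) there: 1:T, 5:T. ✓
5: successors {6}; [][](~q | ~p) there: 6:T. ✓
6: no successors, so [][][](~q | ~p) holds vacuously. ✓
7: no successors, so [][][](~q | ~p) holds vacuously. ✓
Satisfying worlds: {1, 2, 3, 4, 5, 6, 7}.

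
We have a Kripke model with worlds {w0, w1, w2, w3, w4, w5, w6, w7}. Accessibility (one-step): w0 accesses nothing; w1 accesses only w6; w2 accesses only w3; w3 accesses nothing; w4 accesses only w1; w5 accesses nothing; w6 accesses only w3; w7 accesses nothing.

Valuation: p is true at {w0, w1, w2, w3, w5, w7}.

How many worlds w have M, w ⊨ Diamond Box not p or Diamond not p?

4

w0: Diamond Box not p is F, Diamond not p is F. ✗
w1: Diamond Box not p is F, Diamond not p is T. ✓
w2: Diamond Box not p is T, Diamond not p is F. ✓
w3: Diamond Box not p is F, Diamond not p is F. ✗
w4: Diamond Box not p is T, Diamond not p is F. ✓
w5: Diamond Box not p is F, Diamond not p is F. ✗
w6: Diamond Box not p is T, Diamond not p is F. ✓
w7: Diamond Box not p is F, Diamond not p is F. ✗
Satisfying worlds: {w1, w2, w4, w6}.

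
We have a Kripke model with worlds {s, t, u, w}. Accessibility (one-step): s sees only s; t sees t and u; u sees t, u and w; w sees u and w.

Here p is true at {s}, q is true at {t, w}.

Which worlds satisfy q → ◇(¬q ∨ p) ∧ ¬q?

s: q is F, ◇(¬q ∨ p) ∧ ¬q is T. ✓
t: q is T, ◇(¬q ∨ p) ∧ ¬q is F. ✗
u: q is F, ◇(¬q ∨ p) ∧ ¬q is T. ✓
w: q is T, ◇(¬q ∨ p) ∧ ¬q is F. ✗

{s, u}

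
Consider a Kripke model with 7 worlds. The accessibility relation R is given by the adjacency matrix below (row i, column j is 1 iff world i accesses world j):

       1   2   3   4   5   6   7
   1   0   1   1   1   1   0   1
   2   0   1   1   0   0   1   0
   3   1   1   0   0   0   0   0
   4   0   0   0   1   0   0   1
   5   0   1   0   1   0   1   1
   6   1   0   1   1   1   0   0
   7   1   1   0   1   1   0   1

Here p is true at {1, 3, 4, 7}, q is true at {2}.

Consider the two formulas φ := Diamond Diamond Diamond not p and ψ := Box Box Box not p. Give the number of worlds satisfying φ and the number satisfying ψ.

7 and 0

For Diamond Diamond Diamond not p:
1: successors {2, 3, 4, 5, 7}; Diamond Diamond not p there: 2:T, 3:T, 4:T, 5:T, 7:T. ✓
2: successors {2, 3, 6}; Diamond Diamond not p there: 2:T, 3:T, 6:T. ✓
3: successors {1, 2}; Diamond Diamond not p there: 1:T, 2:T. ✓
4: successors {4, 7}; Diamond Diamond not p there: 4:T, 7:T. ✓
5: successors {2, 4, 6, 7}; Diamond Diamond not p there: 2:T, 4:T, 6:T, 7:T. ✓
6: successors {1, 3, 4, 5}; Diamond Diamond not p there: 1:T, 3:T, 4:T, 5:T. ✓
7: successors {1, 2, 4, 5, 7}; Diamond Diamond not p there: 1:T, 2:T, 4:T, 5:T, 7:T. ✓
— 7 worlds.
For Box Box Box not p:
1: successors {2, 3, 4, 5, 7}; Box Box not p there: 2:F, 3:F, 4:F, 5:F, 7:F. ✗
2: successors {2, 3, 6}; Box Box not p there: 2:F, 3:F, 6:F. ✗
3: successors {1, 2}; Box Box not p there: 1:F, 2:F. ✗
4: successors {4, 7}; Box Box not p there: 4:F, 7:F. ✗
5: successors {2, 4, 6, 7}; Box Box not p there: 2:F, 4:F, 6:F, 7:F. ✗
6: successors {1, 3, 4, 5}; Box Box not p there: 1:F, 3:F, 4:F, 5:F. ✗
7: successors {1, 2, 4, 5, 7}; Box Box not p there: 1:F, 2:F, 4:F, 5:F, 7:F. ✗
— 0 worlds.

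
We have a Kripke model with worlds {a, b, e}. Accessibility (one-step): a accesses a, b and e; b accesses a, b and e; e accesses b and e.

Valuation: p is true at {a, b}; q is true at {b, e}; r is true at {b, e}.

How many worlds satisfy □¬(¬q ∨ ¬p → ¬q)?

0

a: successors {a, b, e}; ¬(¬q ∨ ¬p → ¬q) there: a:F, b:F, e:T. ✗
b: successors {a, b, e}; ¬(¬q ∨ ¬p → ¬q) there: a:F, b:F, e:T. ✗
e: successors {b, e}; ¬(¬q ∨ ¬p → ¬q) there: b:F, e:T. ✗
Satisfying worlds: ∅.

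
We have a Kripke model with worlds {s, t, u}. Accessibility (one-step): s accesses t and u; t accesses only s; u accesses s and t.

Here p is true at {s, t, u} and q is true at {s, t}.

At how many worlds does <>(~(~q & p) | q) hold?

s: successors {t, u}; ~(~q & p) | q there: t:T, u:F. ✓
t: successors {s}; ~(~q & p) | q there: s:T. ✓
u: successors {s, t}; ~(~q & p) | q there: s:T, t:T. ✓
Satisfying worlds: {s, t, u}.

3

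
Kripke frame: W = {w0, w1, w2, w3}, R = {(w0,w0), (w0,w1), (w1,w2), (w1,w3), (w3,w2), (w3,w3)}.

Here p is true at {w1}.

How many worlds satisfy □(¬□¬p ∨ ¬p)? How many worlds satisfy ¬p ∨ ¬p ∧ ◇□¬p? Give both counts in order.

For □(¬□¬p ∨ ¬p):
w0: successors {w0, w1}; ¬□¬p ∨ ¬p there: w0:T, w1:F. ✗
w1: successors {w2, w3}; ¬□¬p ∨ ¬p there: w2:T, w3:T. ✓
w2: no successors, so □(¬□¬p ∨ ¬p) holds vacuously. ✓
w3: successors {w2, w3}; ¬□¬p ∨ ¬p there: w2:T, w3:T. ✓
— 3 worlds.
For ¬p ∨ ¬p ∧ ◇□¬p:
w0: ¬p is T, ¬p ∧ ◇□¬p is T. ✓
w1: ¬p is F, ¬p ∧ ◇□¬p is F. ✗
w2: ¬p is T, ¬p ∧ ◇□¬p is F. ✓
w3: ¬p is T, ¬p ∧ ◇□¬p is T. ✓
— 3 worlds.

3 and 3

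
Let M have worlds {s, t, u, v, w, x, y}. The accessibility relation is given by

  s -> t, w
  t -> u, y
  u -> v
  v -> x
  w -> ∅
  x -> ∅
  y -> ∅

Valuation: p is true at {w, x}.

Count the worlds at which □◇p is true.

4

s: successors {t, w}; ◇p there: t:F, w:F. ✗
t: successors {u, y}; ◇p there: u:F, y:F. ✗
u: successors {v}; ◇p there: v:T. ✓
v: successors {x}; ◇p there: x:F. ✗
w: no successors, so □◇p holds vacuously. ✓
x: no successors, so □◇p holds vacuously. ✓
y: no successors, so □◇p holds vacuously. ✓
Satisfying worlds: {u, w, x, y}.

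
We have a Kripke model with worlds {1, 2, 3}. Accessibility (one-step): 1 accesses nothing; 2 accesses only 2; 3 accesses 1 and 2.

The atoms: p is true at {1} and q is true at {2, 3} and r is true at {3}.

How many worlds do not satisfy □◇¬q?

1: no successors, so □◇¬q holds vacuously. ✓
2: successors {2}; ◇¬q there: 2:F. ✗
3: successors {1, 2}; ◇¬q there: 1:F, 2:F. ✗
Satisfying worlds: {1}.
So □◇¬q fails at the other 2 worlds.

2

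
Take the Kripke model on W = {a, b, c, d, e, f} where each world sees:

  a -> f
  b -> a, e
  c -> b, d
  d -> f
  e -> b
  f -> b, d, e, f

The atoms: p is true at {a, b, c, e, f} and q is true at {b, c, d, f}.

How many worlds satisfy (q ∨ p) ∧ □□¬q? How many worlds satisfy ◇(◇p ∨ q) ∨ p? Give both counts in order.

For (q ∨ p) ∧ □□¬q:
a: q ∨ p is T, □□¬q is F. ✗
b: q ∨ p is T, □□¬q is F. ✗
c: q ∨ p is T, □□¬q is F. ✗
d: q ∨ p is T, □□¬q is F. ✗
e: q ∨ p is T, □□¬q is T. ✓
f: q ∨ p is T, □□¬q is F. ✗
— 1 world.
For ◇(◇p ∨ q) ∨ p:
a: ◇(◇p ∨ q) is T, p is T. ✓
b: ◇(◇p ∨ q) is T, p is T. ✓
c: ◇(◇p ∨ q) is T, p is T. ✓
d: ◇(◇p ∨ q) is T, p is F. ✓
e: ◇(◇p ∨ q) is T, p is T. ✓
f: ◇(◇p ∨ q) is T, p is T. ✓
— 6 worlds.

1 and 6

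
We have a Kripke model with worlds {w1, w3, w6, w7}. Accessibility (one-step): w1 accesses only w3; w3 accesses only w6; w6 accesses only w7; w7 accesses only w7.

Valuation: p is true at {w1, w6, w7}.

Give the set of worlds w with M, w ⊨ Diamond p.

w1: successors {w3}; p there: w3:F. ✗
w3: successors {w6}; p there: w6:T. ✓
w6: successors {w7}; p there: w7:T. ✓
w7: successors {w7}; p there: w7:T. ✓

{w3, w6, w7}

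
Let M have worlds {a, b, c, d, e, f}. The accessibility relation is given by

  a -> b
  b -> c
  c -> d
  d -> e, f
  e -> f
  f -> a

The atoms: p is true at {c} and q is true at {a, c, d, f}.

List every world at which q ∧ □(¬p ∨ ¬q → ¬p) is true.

{a, c, d, f}

a: q is T, □(¬p ∨ ¬q → ¬p) is T. ✓
b: q is F, □(¬p ∨ ¬q → ¬p) is T. ✗
c: q is T, □(¬p ∨ ¬q → ¬p) is T. ✓
d: q is T, □(¬p ∨ ¬q → ¬p) is T. ✓
e: q is F, □(¬p ∨ ¬q → ¬p) is T. ✗
f: q is T, □(¬p ∨ ¬q → ¬p) is T. ✓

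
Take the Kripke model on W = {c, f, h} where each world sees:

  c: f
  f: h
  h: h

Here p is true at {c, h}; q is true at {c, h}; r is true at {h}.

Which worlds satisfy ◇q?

c: successors {f}; q there: f:F. ✗
f: successors {h}; q there: h:T. ✓
h: successors {h}; q there: h:T. ✓

{f, h}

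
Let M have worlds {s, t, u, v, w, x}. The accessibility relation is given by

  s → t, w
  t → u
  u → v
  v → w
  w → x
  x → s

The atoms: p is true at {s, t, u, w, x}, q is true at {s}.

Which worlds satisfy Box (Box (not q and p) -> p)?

s: successors {t, w}; Box (not q and p) -> p there: t:T, w:T. ✓
t: successors {u}; Box (not q and p) -> p there: u:T. ✓
u: successors {v}; Box (not q and p) -> p there: v:F. ✗
v: successors {w}; Box (not q and p) -> p there: w:T. ✓
w: successors {x}; Box (not q and p) -> p there: x:T. ✓
x: successors {s}; Box (not q and p) -> p there: s:T. ✓

{s, t, v, w, x}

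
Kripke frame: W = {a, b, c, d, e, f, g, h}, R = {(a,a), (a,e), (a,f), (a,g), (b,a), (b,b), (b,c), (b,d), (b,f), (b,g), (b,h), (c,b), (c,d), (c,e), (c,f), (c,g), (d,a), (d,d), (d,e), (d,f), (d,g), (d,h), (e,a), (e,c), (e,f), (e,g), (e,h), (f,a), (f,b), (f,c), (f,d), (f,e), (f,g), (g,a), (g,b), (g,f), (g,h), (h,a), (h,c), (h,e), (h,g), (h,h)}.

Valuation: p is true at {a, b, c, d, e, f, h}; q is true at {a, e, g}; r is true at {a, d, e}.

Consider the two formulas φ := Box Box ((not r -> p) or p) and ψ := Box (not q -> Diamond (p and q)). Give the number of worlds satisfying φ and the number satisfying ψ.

0 and 8

For Box Box ((not r -> p) or p):
a: successors {a, e, f, g}; Box ((not r -> p) or p) there: a:F, e:F, f:F, g:T. ✗
b: successors {a, b, c, d, f, g, h}; Box ((not r -> p) or p) there: a:F, b:F, c:F, d:F, f:F, g:T, h:F. ✗
c: successors {b, d, e, f, g}; Box ((not r -> p) or p) there: b:F, d:F, e:F, f:F, g:T. ✗
d: successors {a, d, e, f, g, h}; Box ((not r -> p) or p) there: a:F, d:F, e:F, f:F, g:T, h:F. ✗
e: successors {a, c, f, g, h}; Box ((not r -> p) or p) there: a:F, c:F, f:F, g:T, h:F. ✗
f: successors {a, b, c, d, e, g}; Box ((not r -> p) or p) there: a:F, b:F, c:F, d:F, e:F, g:T. ✗
g: successors {a, b, f, h}; Box ((not r -> p) or p) there: a:F, b:F, f:F, h:F. ✗
h: successors {a, c, e, g, h}; Box ((not r -> p) or p) there: a:F, c:F, e:F, g:T, h:F. ✗
— 0 worlds.
For Box (not q -> Diamond (p and q)):
a: successors {a, e, f, g}; not q -> Diamond (p and q) there: a:T, e:T, f:T, g:T. ✓
b: successors {a, b, c, d, f, g, h}; not q -> Diamond (p and q) there: a:T, b:T, c:T, d:T, f:T, g:T, h:T. ✓
c: successors {b, d, e, f, g}; not q -> Diamond (p and q) there: b:T, d:T, e:T, f:T, g:T. ✓
d: successors {a, d, e, f, g, h}; not q -> Diamond (p and q) there: a:T, d:T, e:T, f:T, g:T, h:T. ✓
e: successors {a, c, f, g, h}; not q -> Diamond (p and q) there: a:T, c:T, f:T, g:T, h:T. ✓
f: successors {a, b, c, d, e, g}; not q -> Diamond (p and q) there: a:T, b:T, c:T, d:T, e:T, g:T. ✓
g: successors {a, b, f, h}; not q -> Diamond (p and q) there: a:T, b:T, f:T, h:T. ✓
h: successors {a, c, e, g, h}; not q -> Diamond (p and q) there: a:T, c:T, e:T, g:T, h:T. ✓
— 8 worlds.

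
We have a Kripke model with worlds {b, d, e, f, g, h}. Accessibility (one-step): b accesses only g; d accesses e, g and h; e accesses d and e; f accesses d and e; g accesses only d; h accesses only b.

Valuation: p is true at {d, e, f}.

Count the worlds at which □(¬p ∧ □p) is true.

1

b: successors {g}; ¬p ∧ □p there: g:T. ✓
d: successors {e, g, h}; ¬p ∧ □p there: e:F, g:T, h:F. ✗
e: successors {d, e}; ¬p ∧ □p there: d:F, e:F. ✗
f: successors {d, e}; ¬p ∧ □p there: d:F, e:F. ✗
g: successors {d}; ¬p ∧ □p there: d:F. ✗
h: successors {b}; ¬p ∧ □p there: b:F. ✗
Satisfying worlds: {b}.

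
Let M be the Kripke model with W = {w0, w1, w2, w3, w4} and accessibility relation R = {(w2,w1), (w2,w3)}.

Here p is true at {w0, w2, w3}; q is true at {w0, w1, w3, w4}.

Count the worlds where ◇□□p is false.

w0: no successors, so ◇□□p fails. ✗
w1: no successors, so ◇□□p fails. ✗
w2: successors {w1, w3}; □□p there: w1:T, w3:T. ✓
w3: no successors, so ◇□□p fails. ✗
w4: no successors, so ◇□□p fails. ✗
Satisfying worlds: {w2}.
So ◇□□p fails at the other 4 worlds.

4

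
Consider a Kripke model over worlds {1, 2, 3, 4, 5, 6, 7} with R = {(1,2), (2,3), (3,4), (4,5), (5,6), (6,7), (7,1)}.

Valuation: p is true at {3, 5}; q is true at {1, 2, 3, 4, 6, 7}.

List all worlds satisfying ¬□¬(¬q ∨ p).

1: □¬(¬q ∨ p) is T. ✗
2: □¬(¬q ∨ p) is F. ✓
3: □¬(¬q ∨ p) is T. ✗
4: □¬(¬q ∨ p) is F. ✓
5: □¬(¬q ∨ p) is T. ✗
6: □¬(¬q ∨ p) is T. ✗
7: □¬(¬q ∨ p) is T. ✗

{2, 4}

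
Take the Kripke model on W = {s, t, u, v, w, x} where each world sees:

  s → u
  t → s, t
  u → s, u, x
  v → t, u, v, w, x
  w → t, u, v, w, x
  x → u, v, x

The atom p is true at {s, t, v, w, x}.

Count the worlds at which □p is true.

s: successors {u}; p there: u:F. ✗
t: successors {s, t}; p there: s:T, t:T. ✓
u: successors {s, u, x}; p there: s:T, u:F, x:T. ✗
v: successors {t, u, v, w, x}; p there: t:T, u:F, v:T, w:T, x:T. ✗
w: successors {t, u, v, w, x}; p there: t:T, u:F, v:T, w:T, x:T. ✗
x: successors {u, v, x}; p there: u:F, v:T, x:T. ✗
Satisfying worlds: {t}.

1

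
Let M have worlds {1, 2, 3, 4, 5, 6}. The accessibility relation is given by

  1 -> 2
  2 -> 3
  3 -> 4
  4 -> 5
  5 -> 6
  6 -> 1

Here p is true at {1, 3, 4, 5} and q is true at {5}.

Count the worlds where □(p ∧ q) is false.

1: successors {2}; p ∧ q there: 2:F. ✗
2: successors {3}; p ∧ q there: 3:F. ✗
3: successors {4}; p ∧ q there: 4:F. ✗
4: successors {5}; p ∧ q there: 5:T. ✓
5: successors {6}; p ∧ q there: 6:F. ✗
6: successors {1}; p ∧ q there: 1:F. ✗
Satisfying worlds: {4}.
So □(p ∧ q) fails at the other 5 worlds.

5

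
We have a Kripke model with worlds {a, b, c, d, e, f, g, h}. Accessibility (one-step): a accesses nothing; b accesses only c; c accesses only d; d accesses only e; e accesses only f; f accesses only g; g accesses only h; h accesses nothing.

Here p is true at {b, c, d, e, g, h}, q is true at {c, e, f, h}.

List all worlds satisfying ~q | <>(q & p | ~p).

a: ~q is T, <>(q & p | ~p) is F. ✓
b: ~q is T, <>(q & p | ~p) is T. ✓
c: ~q is F, <>(q & p | ~p) is F. ✗
d: ~q is T, <>(q & p | ~p) is T. ✓
e: ~q is F, <>(q & p | ~p) is T. ✓
f: ~q is F, <>(q & p | ~p) is F. ✗
g: ~q is T, <>(q & p | ~p) is T. ✓
h: ~q is F, <>(q & p | ~p) is F. ✗

{a, b, d, e, g}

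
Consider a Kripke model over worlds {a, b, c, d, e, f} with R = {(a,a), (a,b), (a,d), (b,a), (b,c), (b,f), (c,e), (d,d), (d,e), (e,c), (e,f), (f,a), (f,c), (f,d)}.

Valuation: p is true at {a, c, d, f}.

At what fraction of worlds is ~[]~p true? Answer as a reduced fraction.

a: []~p is F. ✓
b: []~p is F. ✓
c: []~p is T. ✗
d: []~p is F. ✓
e: []~p is F. ✓
f: []~p is F. ✓
That's 5 of 6 worlds, so 5/6.

5/6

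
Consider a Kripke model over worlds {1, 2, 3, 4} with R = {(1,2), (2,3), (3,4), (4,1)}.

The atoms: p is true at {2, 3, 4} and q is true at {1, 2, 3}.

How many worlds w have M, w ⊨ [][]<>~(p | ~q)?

1

1: successors {2}; []<>~(p | ~q) there: 2:F. ✗
2: successors {3}; []<>~(p | ~q) there: 3:T. ✓
3: successors {4}; []<>~(p | ~q) there: 4:F. ✗
4: successors {1}; []<>~(p | ~q) there: 1:F. ✗
Satisfying worlds: {2}.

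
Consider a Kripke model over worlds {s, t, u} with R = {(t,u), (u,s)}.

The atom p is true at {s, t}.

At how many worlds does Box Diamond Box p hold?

s: no successors, so Box Diamond Box p holds vacuously. ✓
t: successors {u}; Diamond Box p there: u:T. ✓
u: successors {s}; Diamond Box p there: s:F. ✗
Satisfying worlds: {s, t}.

2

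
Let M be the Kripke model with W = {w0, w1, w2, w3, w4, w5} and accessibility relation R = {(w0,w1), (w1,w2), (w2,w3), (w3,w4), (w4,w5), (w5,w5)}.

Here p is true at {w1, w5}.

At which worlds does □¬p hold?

{w1, w2, w3}

w0: successors {w1}; ¬p there: w1:F. ✗
w1: successors {w2}; ¬p there: w2:T. ✓
w2: successors {w3}; ¬p there: w3:T. ✓
w3: successors {w4}; ¬p there: w4:T. ✓
w4: successors {w5}; ¬p there: w5:F. ✗
w5: successors {w5}; ¬p there: w5:F. ✗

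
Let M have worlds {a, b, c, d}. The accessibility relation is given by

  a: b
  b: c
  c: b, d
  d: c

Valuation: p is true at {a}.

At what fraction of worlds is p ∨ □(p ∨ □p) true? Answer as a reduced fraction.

a: p is T, □(p ∨ □p) is F. ✓
b: p is F, □(p ∨ □p) is F. ✗
c: p is F, □(p ∨ □p) is F. ✗
d: p is F, □(p ∨ □p) is F. ✗
That's 1 of 4 worlds, so 1/4.

1/4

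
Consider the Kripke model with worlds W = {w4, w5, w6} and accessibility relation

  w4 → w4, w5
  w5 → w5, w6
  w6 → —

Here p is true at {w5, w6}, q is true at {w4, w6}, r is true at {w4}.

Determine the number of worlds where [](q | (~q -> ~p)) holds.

w4: successors {w4, w5}; q | (~q -> ~p) there: w4:T, w5:F. ✗
w5: successors {w5, w6}; q | (~q -> ~p) there: w5:F, w6:T. ✗
w6: no successors, so [](q | (~q -> ~p)) holds vacuously. ✓
Satisfying worlds: {w6}.

1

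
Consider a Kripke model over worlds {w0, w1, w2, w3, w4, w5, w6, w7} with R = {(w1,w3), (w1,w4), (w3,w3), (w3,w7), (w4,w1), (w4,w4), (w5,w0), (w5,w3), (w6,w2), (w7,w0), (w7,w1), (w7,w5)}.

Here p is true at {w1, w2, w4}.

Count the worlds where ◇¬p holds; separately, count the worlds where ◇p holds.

For ◇¬p:
w0: no successors, so ◇¬p fails. ✗
w1: successors {w3, w4}; ¬p there: w3:T, w4:F. ✓
w2: no successors, so ◇¬p fails. ✗
w3: successors {w3, w7}; ¬p there: w3:T, w7:T. ✓
w4: successors {w1, w4}; ¬p there: w1:F, w4:F. ✗
w5: successors {w0, w3}; ¬p there: w0:T, w3:T. ✓
w6: successors {w2}; ¬p there: w2:F. ✗
w7: successors {w0, w1, w5}; ¬p there: w0:T, w1:F, w5:T. ✓
— 4 worlds.
For ◇p:
w0: no successors, so ◇p fails. ✗
w1: successors {w3, w4}; p there: w3:F, w4:T. ✓
w2: no successors, so ◇p fails. ✗
w3: successors {w3, w7}; p there: w3:F, w7:F. ✗
w4: successors {w1, w4}; p there: w1:T, w4:T. ✓
w5: successors {w0, w3}; p there: w0:F, w3:F. ✗
w6: successors {w2}; p there: w2:T. ✓
w7: successors {w0, w1, w5}; p there: w0:F, w1:T, w5:F. ✓
— 4 worlds.

4 and 4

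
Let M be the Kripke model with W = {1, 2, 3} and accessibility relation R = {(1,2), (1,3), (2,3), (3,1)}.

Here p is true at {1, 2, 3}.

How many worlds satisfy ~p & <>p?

1: ~p is F, <>p is T. ✗
2: ~p is F, <>p is T. ✗
3: ~p is F, <>p is T. ✗
Satisfying worlds: ∅.

0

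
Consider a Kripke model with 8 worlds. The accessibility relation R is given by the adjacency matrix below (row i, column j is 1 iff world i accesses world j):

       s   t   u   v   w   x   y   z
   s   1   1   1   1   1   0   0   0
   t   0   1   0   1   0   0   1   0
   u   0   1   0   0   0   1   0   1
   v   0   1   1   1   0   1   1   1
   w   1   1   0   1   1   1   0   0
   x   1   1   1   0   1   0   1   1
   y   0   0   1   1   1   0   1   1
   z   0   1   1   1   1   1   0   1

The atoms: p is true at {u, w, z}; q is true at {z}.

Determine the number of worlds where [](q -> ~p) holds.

s: successors {s, t, u, v, w}; q -> ~p there: s:T, t:T, u:T, v:T, w:T. ✓
t: successors {t, v, y}; q -> ~p there: t:T, v:T, y:T. ✓
u: successors {t, x, z}; q -> ~p there: t:T, x:T, z:F. ✗
v: successors {t, u, v, x, y, z}; q -> ~p there: t:T, u:T, v:T, x:T, y:T, z:F. ✗
w: successors {s, t, v, w, x}; q -> ~p there: s:T, t:T, v:T, w:T, x:T. ✓
x: successors {s, t, u, w, y, z}; q -> ~p there: s:T, t:T, u:T, w:T, y:T, z:F. ✗
y: successors {u, v, w, y, z}; q -> ~p there: u:T, v:T, w:T, y:T, z:F. ✗
z: successors {t, u, v, w, x, z}; q -> ~p there: t:T, u:T, v:T, w:T, x:T, z:F. ✗
Satisfying worlds: {s, t, w}.

3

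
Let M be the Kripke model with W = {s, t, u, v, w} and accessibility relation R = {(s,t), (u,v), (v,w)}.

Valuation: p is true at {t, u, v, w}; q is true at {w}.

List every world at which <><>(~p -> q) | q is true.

{u, w}

s: <><>(~p -> q) is F, q is F. ✗
t: <><>(~p -> q) is F, q is F. ✗
u: <><>(~p -> q) is T, q is F. ✓
v: <><>(~p -> q) is F, q is F. ✗
w: <><>(~p -> q) is F, q is T. ✓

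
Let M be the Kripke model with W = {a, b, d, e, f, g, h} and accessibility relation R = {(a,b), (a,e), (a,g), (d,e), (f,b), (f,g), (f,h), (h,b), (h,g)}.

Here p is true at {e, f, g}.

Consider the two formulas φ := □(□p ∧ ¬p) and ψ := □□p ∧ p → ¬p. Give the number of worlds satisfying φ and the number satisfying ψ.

For □(□p ∧ ¬p):
a: successors {b, e, g}; □p ∧ ¬p there: b:T, e:F, g:F. ✗
b: no successors, so □(□p ∧ ¬p) holds vacuously. ✓
d: successors {e}; □p ∧ ¬p there: e:F. ✗
e: no successors, so □(□p ∧ ¬p) holds vacuously. ✓
f: successors {b, g, h}; □p ∧ ¬p there: b:T, g:F, h:F. ✗
g: no successors, so □(□p ∧ ¬p) holds vacuously. ✓
h: successors {b, g}; □p ∧ ¬p there: b:T, g:F. ✗
— 3 worlds.
For □□p ∧ p → ¬p:
a: □□p ∧ p is F, ¬p is T. ✓
b: □□p ∧ p is F, ¬p is T. ✓
d: □□p ∧ p is F, ¬p is T. ✓
e: □□p ∧ p is T, ¬p is F. ✗
f: □□p ∧ p is F, ¬p is F. ✓
g: □□p ∧ p is T, ¬p is F. ✗
h: □□p ∧ p is F, ¬p is T. ✓
— 5 worlds.

3 and 5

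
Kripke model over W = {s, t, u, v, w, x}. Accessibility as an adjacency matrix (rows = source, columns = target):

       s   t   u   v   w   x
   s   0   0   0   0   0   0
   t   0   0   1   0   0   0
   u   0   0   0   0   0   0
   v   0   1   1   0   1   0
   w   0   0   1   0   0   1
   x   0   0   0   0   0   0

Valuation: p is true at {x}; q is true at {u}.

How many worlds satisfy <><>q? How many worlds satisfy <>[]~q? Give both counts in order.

For <><>q:
s: no successors, so <><>q fails. ✗
t: successors {u}; <>q there: u:F. ✗
u: no successors, so <><>q fails. ✗
v: successors {t, u, w}; <>q there: t:T, u:F, w:T. ✓
w: successors {u, x}; <>q there: u:F, x:F. ✗
x: no successors, so <><>q fails. ✗
— 1 world.
For <>[]~q:
s: no successors, so <>[]~q fails. ✗
t: successors {u}; []~q there: u:T. ✓
u: no successors, so <>[]~q fails. ✗
v: successors {t, u, w}; []~q there: t:F, u:T, w:F. ✓
w: successors {u, x}; []~q there: u:T, x:T. ✓
x: no successors, so <>[]~q fails. ✗
— 3 worlds.

1 and 3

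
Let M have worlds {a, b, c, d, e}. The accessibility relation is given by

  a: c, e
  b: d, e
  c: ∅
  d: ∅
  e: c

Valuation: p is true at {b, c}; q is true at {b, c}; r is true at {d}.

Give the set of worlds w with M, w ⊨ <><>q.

{a, b}

a: successors {c, e}; <>q there: c:F, e:T. ✓
b: successors {d, e}; <>q there: d:F, e:T. ✓
c: no successors, so <><>q fails. ✗
d: no successors, so <><>q fails. ✗
e: successors {c}; <>q there: c:F. ✗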